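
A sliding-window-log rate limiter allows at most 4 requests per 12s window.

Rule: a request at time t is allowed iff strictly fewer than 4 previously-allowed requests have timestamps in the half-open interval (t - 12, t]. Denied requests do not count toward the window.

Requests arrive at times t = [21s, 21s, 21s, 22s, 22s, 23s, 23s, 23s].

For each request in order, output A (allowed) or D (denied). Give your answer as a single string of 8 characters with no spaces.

Tracking allowed requests in the window:
  req#1 t=21s: ALLOW
  req#2 t=21s: ALLOW
  req#3 t=21s: ALLOW
  req#4 t=22s: ALLOW
  req#5 t=22s: DENY
  req#6 t=23s: DENY
  req#7 t=23s: DENY
  req#8 t=23s: DENY

Answer: AAAADDDD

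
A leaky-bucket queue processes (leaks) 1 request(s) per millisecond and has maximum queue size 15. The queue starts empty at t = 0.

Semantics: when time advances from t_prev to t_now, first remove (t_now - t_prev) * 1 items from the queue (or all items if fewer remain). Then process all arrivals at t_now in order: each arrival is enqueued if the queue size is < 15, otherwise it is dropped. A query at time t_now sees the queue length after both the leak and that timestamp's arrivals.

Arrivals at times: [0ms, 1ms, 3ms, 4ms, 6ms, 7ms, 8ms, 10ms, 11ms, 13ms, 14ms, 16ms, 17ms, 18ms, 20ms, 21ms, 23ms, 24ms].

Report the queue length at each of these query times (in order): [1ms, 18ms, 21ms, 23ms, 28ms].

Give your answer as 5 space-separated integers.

Queue lengths at query times:
  query t=1ms: backlog = 1
  query t=18ms: backlog = 1
  query t=21ms: backlog = 1
  query t=23ms: backlog = 1
  query t=28ms: backlog = 0

Answer: 1 1 1 1 0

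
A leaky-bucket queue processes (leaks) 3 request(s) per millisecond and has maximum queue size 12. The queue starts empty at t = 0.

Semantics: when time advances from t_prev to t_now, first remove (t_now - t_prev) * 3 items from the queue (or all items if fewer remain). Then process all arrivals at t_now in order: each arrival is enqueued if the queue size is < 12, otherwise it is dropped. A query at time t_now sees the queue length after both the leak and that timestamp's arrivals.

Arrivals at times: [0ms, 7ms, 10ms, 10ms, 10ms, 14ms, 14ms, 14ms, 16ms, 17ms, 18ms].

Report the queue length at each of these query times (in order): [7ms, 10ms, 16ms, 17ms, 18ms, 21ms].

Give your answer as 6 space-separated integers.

Answer: 1 3 1 1 1 0

Derivation:
Queue lengths at query times:
  query t=7ms: backlog = 1
  query t=10ms: backlog = 3
  query t=16ms: backlog = 1
  query t=17ms: backlog = 1
  query t=18ms: backlog = 1
  query t=21ms: backlog = 0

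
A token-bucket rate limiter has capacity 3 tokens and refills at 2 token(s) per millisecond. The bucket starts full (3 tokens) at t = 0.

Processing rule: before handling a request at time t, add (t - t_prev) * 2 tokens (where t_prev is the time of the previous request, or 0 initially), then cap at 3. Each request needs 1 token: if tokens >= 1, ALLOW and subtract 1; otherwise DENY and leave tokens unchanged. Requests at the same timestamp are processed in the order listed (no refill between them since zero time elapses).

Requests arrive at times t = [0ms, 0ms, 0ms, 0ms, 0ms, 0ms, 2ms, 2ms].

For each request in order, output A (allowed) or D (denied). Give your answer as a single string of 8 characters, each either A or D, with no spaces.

Answer: AAADDDAA

Derivation:
Simulating step by step:
  req#1 t=0ms: ALLOW
  req#2 t=0ms: ALLOW
  req#3 t=0ms: ALLOW
  req#4 t=0ms: DENY
  req#5 t=0ms: DENY
  req#6 t=0ms: DENY
  req#7 t=2ms: ALLOW
  req#8 t=2ms: ALLOW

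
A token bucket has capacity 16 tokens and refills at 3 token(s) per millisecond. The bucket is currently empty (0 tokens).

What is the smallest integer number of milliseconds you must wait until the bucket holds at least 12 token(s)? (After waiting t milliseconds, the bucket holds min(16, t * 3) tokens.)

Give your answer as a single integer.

Need t * 3 >= 12, so t >= 12/3.
Smallest integer t = ceil(12/3) = 4.

Answer: 4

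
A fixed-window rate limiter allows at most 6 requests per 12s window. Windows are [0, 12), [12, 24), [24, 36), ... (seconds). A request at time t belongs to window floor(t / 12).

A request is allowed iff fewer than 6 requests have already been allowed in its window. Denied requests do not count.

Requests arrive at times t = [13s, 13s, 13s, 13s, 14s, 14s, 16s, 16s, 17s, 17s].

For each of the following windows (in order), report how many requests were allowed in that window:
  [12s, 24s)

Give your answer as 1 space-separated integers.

Processing requests:
  req#1 t=13s (window 1): ALLOW
  req#2 t=13s (window 1): ALLOW
  req#3 t=13s (window 1): ALLOW
  req#4 t=13s (window 1): ALLOW
  req#5 t=14s (window 1): ALLOW
  req#6 t=14s (window 1): ALLOW
  req#7 t=16s (window 1): DENY
  req#8 t=16s (window 1): DENY
  req#9 t=17s (window 1): DENY
  req#10 t=17s (window 1): DENY

Allowed counts by window: 6

Answer: 6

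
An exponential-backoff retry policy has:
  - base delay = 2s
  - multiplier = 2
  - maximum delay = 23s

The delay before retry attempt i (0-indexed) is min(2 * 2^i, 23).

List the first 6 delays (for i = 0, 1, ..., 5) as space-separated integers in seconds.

Answer: 2 4 8 16 23 23

Derivation:
Computing each delay:
  i=0: min(2*2^0, 23) = 2
  i=1: min(2*2^1, 23) = 4
  i=2: min(2*2^2, 23) = 8
  i=3: min(2*2^3, 23) = 16
  i=4: min(2*2^4, 23) = 23
  i=5: min(2*2^5, 23) = 23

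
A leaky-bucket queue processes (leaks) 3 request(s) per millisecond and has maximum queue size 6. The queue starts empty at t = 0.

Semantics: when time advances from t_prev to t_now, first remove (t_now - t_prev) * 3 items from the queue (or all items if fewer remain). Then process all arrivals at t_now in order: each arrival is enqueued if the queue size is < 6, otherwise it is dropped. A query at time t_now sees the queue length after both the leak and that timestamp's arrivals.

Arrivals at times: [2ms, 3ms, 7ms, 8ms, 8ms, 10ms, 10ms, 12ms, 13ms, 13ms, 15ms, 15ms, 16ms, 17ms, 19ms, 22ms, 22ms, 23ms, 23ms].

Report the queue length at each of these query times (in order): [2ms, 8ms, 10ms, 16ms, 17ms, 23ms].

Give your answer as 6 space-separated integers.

Answer: 1 2 2 1 1 2

Derivation:
Queue lengths at query times:
  query t=2ms: backlog = 1
  query t=8ms: backlog = 2
  query t=10ms: backlog = 2
  query t=16ms: backlog = 1
  query t=17ms: backlog = 1
  query t=23ms: backlog = 2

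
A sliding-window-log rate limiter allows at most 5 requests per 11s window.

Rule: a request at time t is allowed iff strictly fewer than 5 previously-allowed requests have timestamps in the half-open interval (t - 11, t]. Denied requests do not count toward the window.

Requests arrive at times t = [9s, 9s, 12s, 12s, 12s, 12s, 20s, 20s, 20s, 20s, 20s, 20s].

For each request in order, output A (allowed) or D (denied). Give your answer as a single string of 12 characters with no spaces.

Answer: AAAAADAADDDD

Derivation:
Tracking allowed requests in the window:
  req#1 t=9s: ALLOW
  req#2 t=9s: ALLOW
  req#3 t=12s: ALLOW
  req#4 t=12s: ALLOW
  req#5 t=12s: ALLOW
  req#6 t=12s: DENY
  req#7 t=20s: ALLOW
  req#8 t=20s: ALLOW
  req#9 t=20s: DENY
  req#10 t=20s: DENY
  req#11 t=20s: DENY
  req#12 t=20s: DENY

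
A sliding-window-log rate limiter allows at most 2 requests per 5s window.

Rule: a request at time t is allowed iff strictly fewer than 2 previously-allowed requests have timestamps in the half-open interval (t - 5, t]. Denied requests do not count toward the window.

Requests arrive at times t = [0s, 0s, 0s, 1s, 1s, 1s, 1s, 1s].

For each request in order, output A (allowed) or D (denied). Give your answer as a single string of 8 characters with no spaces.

Tracking allowed requests in the window:
  req#1 t=0s: ALLOW
  req#2 t=0s: ALLOW
  req#3 t=0s: DENY
  req#4 t=1s: DENY
  req#5 t=1s: DENY
  req#6 t=1s: DENY
  req#7 t=1s: DENY
  req#8 t=1s: DENY

Answer: AADDDDDD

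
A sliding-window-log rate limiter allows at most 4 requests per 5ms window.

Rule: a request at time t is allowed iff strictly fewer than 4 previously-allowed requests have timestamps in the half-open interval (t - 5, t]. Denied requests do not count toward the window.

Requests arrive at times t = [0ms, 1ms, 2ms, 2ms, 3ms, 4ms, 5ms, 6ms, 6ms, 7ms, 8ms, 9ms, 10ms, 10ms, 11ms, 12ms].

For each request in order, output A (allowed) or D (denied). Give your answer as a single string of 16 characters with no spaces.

Tracking allowed requests in the window:
  req#1 t=0ms: ALLOW
  req#2 t=1ms: ALLOW
  req#3 t=2ms: ALLOW
  req#4 t=2ms: ALLOW
  req#5 t=3ms: DENY
  req#6 t=4ms: DENY
  req#7 t=5ms: ALLOW
  req#8 t=6ms: ALLOW
  req#9 t=6ms: DENY
  req#10 t=7ms: ALLOW
  req#11 t=8ms: ALLOW
  req#12 t=9ms: DENY
  req#13 t=10ms: ALLOW
  req#14 t=10ms: DENY
  req#15 t=11ms: ALLOW
  req#16 t=12ms: ALLOW

Answer: AAAADDAADAADADAA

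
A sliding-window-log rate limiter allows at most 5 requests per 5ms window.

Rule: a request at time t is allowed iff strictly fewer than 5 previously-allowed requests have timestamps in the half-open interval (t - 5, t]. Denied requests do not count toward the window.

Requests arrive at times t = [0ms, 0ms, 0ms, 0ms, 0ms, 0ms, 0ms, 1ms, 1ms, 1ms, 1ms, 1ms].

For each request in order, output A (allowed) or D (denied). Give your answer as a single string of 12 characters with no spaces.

Tracking allowed requests in the window:
  req#1 t=0ms: ALLOW
  req#2 t=0ms: ALLOW
  req#3 t=0ms: ALLOW
  req#4 t=0ms: ALLOW
  req#5 t=0ms: ALLOW
  req#6 t=0ms: DENY
  req#7 t=0ms: DENY
  req#8 t=1ms: DENY
  req#9 t=1ms: DENY
  req#10 t=1ms: DENY
  req#11 t=1ms: DENY
  req#12 t=1ms: DENY

Answer: AAAAADDDDDDD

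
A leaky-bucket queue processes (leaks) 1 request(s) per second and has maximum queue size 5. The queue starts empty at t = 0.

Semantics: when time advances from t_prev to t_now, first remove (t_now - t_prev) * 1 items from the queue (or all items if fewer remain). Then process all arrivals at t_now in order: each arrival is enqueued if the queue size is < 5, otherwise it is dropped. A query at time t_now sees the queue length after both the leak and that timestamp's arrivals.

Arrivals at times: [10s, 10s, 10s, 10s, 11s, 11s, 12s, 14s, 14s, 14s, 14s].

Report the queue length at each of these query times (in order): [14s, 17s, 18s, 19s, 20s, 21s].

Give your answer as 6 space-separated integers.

Queue lengths at query times:
  query t=14s: backlog = 5
  query t=17s: backlog = 2
  query t=18s: backlog = 1
  query t=19s: backlog = 0
  query t=20s: backlog = 0
  query t=21s: backlog = 0

Answer: 5 2 1 0 0 0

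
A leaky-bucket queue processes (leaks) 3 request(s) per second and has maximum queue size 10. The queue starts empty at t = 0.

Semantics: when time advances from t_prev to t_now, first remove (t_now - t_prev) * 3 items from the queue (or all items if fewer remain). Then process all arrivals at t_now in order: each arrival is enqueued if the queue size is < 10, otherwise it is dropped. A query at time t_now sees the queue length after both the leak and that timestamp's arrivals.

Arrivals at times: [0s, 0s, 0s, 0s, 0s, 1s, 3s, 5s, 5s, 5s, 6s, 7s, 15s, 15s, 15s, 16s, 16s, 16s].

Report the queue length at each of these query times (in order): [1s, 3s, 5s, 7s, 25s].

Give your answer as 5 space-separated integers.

Answer: 3 1 3 1 0

Derivation:
Queue lengths at query times:
  query t=1s: backlog = 3
  query t=3s: backlog = 1
  query t=5s: backlog = 3
  query t=7s: backlog = 1
  query t=25s: backlog = 0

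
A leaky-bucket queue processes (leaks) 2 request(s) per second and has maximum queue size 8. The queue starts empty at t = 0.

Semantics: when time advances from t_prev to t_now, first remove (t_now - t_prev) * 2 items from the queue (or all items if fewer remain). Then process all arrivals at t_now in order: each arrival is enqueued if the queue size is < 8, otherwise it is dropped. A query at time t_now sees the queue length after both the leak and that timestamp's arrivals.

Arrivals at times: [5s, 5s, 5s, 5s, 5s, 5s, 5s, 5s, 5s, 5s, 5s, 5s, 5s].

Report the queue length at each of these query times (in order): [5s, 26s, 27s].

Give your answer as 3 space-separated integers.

Queue lengths at query times:
  query t=5s: backlog = 8
  query t=26s: backlog = 0
  query t=27s: backlog = 0

Answer: 8 0 0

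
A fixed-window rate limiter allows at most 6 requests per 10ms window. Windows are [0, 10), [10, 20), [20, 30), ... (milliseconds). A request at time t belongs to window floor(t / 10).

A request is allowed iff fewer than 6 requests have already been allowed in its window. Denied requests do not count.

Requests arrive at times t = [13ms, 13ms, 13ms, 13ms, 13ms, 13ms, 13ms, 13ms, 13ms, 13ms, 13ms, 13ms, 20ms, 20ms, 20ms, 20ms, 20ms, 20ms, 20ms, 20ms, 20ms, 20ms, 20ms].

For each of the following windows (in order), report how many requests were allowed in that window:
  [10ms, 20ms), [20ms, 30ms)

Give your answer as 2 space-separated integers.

Answer: 6 6

Derivation:
Processing requests:
  req#1 t=13ms (window 1): ALLOW
  req#2 t=13ms (window 1): ALLOW
  req#3 t=13ms (window 1): ALLOW
  req#4 t=13ms (window 1): ALLOW
  req#5 t=13ms (window 1): ALLOW
  req#6 t=13ms (window 1): ALLOW
  req#7 t=13ms (window 1): DENY
  req#8 t=13ms (window 1): DENY
  req#9 t=13ms (window 1): DENY
  req#10 t=13ms (window 1): DENY
  req#11 t=13ms (window 1): DENY
  req#12 t=13ms (window 1): DENY
  req#13 t=20ms (window 2): ALLOW
  req#14 t=20ms (window 2): ALLOW
  req#15 t=20ms (window 2): ALLOW
  req#16 t=20ms (window 2): ALLOW
  req#17 t=20ms (window 2): ALLOW
  req#18 t=20ms (window 2): ALLOW
  req#19 t=20ms (window 2): DENY
  req#20 t=20ms (window 2): DENY
  req#21 t=20ms (window 2): DENY
  req#22 t=20ms (window 2): DENY
  req#23 t=20ms (window 2): DENY

Allowed counts by window: 6 6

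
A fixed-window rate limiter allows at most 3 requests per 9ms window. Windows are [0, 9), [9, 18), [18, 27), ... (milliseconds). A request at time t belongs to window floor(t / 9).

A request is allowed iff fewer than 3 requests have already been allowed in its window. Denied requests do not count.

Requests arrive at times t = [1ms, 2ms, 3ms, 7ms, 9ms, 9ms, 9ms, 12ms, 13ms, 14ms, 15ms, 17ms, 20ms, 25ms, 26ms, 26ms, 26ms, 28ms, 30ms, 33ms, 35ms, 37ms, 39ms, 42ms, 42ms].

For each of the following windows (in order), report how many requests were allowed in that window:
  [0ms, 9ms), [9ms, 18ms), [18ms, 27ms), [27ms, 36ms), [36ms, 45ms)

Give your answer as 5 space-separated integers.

Processing requests:
  req#1 t=1ms (window 0): ALLOW
  req#2 t=2ms (window 0): ALLOW
  req#3 t=3ms (window 0): ALLOW
  req#4 t=7ms (window 0): DENY
  req#5 t=9ms (window 1): ALLOW
  req#6 t=9ms (window 1): ALLOW
  req#7 t=9ms (window 1): ALLOW
  req#8 t=12ms (window 1): DENY
  req#9 t=13ms (window 1): DENY
  req#10 t=14ms (window 1): DENY
  req#11 t=15ms (window 1): DENY
  req#12 t=17ms (window 1): DENY
  req#13 t=20ms (window 2): ALLOW
  req#14 t=25ms (window 2): ALLOW
  req#15 t=26ms (window 2): ALLOW
  req#16 t=26ms (window 2): DENY
  req#17 t=26ms (window 2): DENY
  req#18 t=28ms (window 3): ALLOW
  req#19 t=30ms (window 3): ALLOW
  req#20 t=33ms (window 3): ALLOW
  req#21 t=35ms (window 3): DENY
  req#22 t=37ms (window 4): ALLOW
  req#23 t=39ms (window 4): ALLOW
  req#24 t=42ms (window 4): ALLOW
  req#25 t=42ms (window 4): DENY

Allowed counts by window: 3 3 3 3 3

Answer: 3 3 3 3 3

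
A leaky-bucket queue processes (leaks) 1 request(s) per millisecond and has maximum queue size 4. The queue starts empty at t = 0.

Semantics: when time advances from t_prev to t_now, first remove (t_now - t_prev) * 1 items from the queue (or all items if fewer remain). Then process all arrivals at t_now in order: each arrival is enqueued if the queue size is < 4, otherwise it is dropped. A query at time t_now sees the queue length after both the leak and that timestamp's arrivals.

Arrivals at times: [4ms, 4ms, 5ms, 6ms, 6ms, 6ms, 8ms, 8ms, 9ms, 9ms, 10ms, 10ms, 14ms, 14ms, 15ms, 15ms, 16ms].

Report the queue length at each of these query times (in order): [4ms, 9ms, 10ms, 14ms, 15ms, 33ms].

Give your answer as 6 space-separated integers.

Answer: 2 4 4 2 3 0

Derivation:
Queue lengths at query times:
  query t=4ms: backlog = 2
  query t=9ms: backlog = 4
  query t=10ms: backlog = 4
  query t=14ms: backlog = 2
  query t=15ms: backlog = 3
  query t=33ms: backlog = 0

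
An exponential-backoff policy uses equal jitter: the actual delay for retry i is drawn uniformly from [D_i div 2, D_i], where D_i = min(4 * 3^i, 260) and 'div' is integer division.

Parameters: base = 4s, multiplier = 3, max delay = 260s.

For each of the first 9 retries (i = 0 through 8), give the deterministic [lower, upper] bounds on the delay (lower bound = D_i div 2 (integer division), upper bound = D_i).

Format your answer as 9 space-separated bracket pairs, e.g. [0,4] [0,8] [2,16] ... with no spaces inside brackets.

Computing bounds per retry:
  i=0: D_i=min(4*3^0,260)=4, bounds=[2,4]
  i=1: D_i=min(4*3^1,260)=12, bounds=[6,12]
  i=2: D_i=min(4*3^2,260)=36, bounds=[18,36]
  i=3: D_i=min(4*3^3,260)=108, bounds=[54,108]
  i=4: D_i=min(4*3^4,260)=260, bounds=[130,260]
  i=5: D_i=min(4*3^5,260)=260, bounds=[130,260]
  i=6: D_i=min(4*3^6,260)=260, bounds=[130,260]
  i=7: D_i=min(4*3^7,260)=260, bounds=[130,260]
  i=8: D_i=min(4*3^8,260)=260, bounds=[130,260]

Answer: [2,4] [6,12] [18,36] [54,108] [130,260] [130,260] [130,260] [130,260] [130,260]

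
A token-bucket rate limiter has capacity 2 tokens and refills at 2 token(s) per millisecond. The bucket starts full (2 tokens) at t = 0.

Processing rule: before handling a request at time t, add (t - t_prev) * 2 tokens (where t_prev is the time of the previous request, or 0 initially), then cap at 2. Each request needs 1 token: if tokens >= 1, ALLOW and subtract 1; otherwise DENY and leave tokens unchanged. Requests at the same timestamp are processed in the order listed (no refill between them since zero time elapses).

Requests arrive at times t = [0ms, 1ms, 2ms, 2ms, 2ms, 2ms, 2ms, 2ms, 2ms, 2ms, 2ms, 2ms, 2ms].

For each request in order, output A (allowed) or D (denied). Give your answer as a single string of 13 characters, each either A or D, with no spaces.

Answer: AAAADDDDDDDDD

Derivation:
Simulating step by step:
  req#1 t=0ms: ALLOW
  req#2 t=1ms: ALLOW
  req#3 t=2ms: ALLOW
  req#4 t=2ms: ALLOW
  req#5 t=2ms: DENY
  req#6 t=2ms: DENY
  req#7 t=2ms: DENY
  req#8 t=2ms: DENY
  req#9 t=2ms: DENY
  req#10 t=2ms: DENY
  req#11 t=2ms: DENY
  req#12 t=2ms: DENY
  req#13 t=2ms: DENY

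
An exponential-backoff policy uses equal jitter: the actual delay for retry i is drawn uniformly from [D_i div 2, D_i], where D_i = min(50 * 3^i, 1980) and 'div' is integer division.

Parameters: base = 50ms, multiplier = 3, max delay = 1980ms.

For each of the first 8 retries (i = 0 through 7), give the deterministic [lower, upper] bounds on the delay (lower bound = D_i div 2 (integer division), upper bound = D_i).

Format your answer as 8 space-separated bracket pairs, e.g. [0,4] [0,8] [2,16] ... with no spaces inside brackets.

Computing bounds per retry:
  i=0: D_i=min(50*3^0,1980)=50, bounds=[25,50]
  i=1: D_i=min(50*3^1,1980)=150, bounds=[75,150]
  i=2: D_i=min(50*3^2,1980)=450, bounds=[225,450]
  i=3: D_i=min(50*3^3,1980)=1350, bounds=[675,1350]
  i=4: D_i=min(50*3^4,1980)=1980, bounds=[990,1980]
  i=5: D_i=min(50*3^5,1980)=1980, bounds=[990,1980]
  i=6: D_i=min(50*3^6,1980)=1980, bounds=[990,1980]
  i=7: D_i=min(50*3^7,1980)=1980, bounds=[990,1980]

Answer: [25,50] [75,150] [225,450] [675,1350] [990,1980] [990,1980] [990,1980] [990,1980]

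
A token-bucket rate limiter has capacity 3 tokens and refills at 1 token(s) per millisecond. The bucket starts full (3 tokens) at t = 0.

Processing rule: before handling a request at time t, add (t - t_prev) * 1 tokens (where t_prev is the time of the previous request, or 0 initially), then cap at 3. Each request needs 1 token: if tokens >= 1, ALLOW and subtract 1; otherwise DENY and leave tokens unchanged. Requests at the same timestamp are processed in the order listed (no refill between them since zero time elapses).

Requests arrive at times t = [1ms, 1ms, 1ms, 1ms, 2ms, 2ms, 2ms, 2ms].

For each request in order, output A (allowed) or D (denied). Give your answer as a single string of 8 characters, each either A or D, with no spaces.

Simulating step by step:
  req#1 t=1ms: ALLOW
  req#2 t=1ms: ALLOW
  req#3 t=1ms: ALLOW
  req#4 t=1ms: DENY
  req#5 t=2ms: ALLOW
  req#6 t=2ms: DENY
  req#7 t=2ms: DENY
  req#8 t=2ms: DENY

Answer: AAADADDD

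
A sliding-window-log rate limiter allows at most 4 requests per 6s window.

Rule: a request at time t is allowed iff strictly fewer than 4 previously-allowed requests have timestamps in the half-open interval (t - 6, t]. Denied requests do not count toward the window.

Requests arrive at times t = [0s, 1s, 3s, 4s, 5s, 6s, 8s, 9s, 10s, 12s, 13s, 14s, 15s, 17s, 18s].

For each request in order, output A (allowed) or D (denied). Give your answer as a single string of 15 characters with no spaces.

Answer: AAAADAAAAADAAAA

Derivation:
Tracking allowed requests in the window:
  req#1 t=0s: ALLOW
  req#2 t=1s: ALLOW
  req#3 t=3s: ALLOW
  req#4 t=4s: ALLOW
  req#5 t=5s: DENY
  req#6 t=6s: ALLOW
  req#7 t=8s: ALLOW
  req#8 t=9s: ALLOW
  req#9 t=10s: ALLOW
  req#10 t=12s: ALLOW
  req#11 t=13s: DENY
  req#12 t=14s: ALLOW
  req#13 t=15s: ALLOW
  req#14 t=17s: ALLOW
  req#15 t=18s: ALLOW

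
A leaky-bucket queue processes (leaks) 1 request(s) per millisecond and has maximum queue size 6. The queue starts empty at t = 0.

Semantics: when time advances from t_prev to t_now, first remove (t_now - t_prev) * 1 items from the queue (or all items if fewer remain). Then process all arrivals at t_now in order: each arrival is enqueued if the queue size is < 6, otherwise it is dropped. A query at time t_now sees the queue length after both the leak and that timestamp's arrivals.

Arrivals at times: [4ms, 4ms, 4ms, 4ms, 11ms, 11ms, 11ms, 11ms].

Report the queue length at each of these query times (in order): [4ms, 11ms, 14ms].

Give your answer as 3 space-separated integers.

Queue lengths at query times:
  query t=4ms: backlog = 4
  query t=11ms: backlog = 4
  query t=14ms: backlog = 1

Answer: 4 4 1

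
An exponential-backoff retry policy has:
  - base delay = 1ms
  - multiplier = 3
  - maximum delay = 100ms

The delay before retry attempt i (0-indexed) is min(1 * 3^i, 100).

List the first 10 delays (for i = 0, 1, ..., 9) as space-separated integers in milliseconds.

Computing each delay:
  i=0: min(1*3^0, 100) = 1
  i=1: min(1*3^1, 100) = 3
  i=2: min(1*3^2, 100) = 9
  i=3: min(1*3^3, 100) = 27
  i=4: min(1*3^4, 100) = 81
  i=5: min(1*3^5, 100) = 100
  i=6: min(1*3^6, 100) = 100
  i=7: min(1*3^7, 100) = 100
  i=8: min(1*3^8, 100) = 100
  i=9: min(1*3^9, 100) = 100

Answer: 1 3 9 27 81 100 100 100 100 100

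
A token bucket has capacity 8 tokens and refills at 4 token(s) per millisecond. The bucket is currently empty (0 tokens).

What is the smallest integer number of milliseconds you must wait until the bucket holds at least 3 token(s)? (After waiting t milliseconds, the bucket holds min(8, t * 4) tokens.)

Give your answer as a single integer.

Answer: 1

Derivation:
Need t * 4 >= 3, so t >= 3/4.
Smallest integer t = ceil(3/4) = 1.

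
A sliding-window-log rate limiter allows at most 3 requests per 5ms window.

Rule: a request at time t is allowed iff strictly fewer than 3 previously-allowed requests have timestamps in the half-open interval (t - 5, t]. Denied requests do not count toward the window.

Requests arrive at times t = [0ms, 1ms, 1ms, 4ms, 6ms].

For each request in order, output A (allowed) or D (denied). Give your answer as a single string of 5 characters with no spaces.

Tracking allowed requests in the window:
  req#1 t=0ms: ALLOW
  req#2 t=1ms: ALLOW
  req#3 t=1ms: ALLOW
  req#4 t=4ms: DENY
  req#5 t=6ms: ALLOW

Answer: AAADA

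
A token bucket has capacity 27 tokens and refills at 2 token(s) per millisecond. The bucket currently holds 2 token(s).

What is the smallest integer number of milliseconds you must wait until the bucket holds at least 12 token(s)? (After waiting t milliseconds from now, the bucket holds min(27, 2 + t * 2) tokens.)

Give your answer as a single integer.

Need 2 + t * 2 >= 12, so t >= 10/2.
Smallest integer t = ceil(10/2) = 5.

Answer: 5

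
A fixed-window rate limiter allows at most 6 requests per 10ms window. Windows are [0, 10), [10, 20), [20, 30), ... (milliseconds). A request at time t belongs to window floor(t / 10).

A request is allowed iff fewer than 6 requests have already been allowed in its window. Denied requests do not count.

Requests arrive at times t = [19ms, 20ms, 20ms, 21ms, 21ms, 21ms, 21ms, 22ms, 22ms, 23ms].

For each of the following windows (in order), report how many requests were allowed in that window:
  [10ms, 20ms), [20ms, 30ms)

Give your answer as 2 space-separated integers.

Answer: 1 6

Derivation:
Processing requests:
  req#1 t=19ms (window 1): ALLOW
  req#2 t=20ms (window 2): ALLOW
  req#3 t=20ms (window 2): ALLOW
  req#4 t=21ms (window 2): ALLOW
  req#5 t=21ms (window 2): ALLOW
  req#6 t=21ms (window 2): ALLOW
  req#7 t=21ms (window 2): ALLOW
  req#8 t=22ms (window 2): DENY
  req#9 t=22ms (window 2): DENY
  req#10 t=23ms (window 2): DENY

Allowed counts by window: 1 6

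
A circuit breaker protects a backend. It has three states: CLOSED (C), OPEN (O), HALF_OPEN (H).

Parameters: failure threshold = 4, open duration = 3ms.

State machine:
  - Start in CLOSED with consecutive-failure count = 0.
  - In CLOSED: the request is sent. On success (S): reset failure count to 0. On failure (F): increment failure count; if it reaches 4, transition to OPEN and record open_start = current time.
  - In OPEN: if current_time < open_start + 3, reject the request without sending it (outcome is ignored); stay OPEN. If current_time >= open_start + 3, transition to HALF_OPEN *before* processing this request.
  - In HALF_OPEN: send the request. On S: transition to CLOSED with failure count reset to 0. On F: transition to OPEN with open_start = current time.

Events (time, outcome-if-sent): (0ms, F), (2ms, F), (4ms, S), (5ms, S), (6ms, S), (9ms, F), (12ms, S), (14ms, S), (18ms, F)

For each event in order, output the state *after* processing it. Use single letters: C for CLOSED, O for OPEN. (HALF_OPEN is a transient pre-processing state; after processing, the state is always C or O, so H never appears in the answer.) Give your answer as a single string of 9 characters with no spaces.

Answer: CCCCCCCCC

Derivation:
State after each event:
  event#1 t=0ms outcome=F: state=CLOSED
  event#2 t=2ms outcome=F: state=CLOSED
  event#3 t=4ms outcome=S: state=CLOSED
  event#4 t=5ms outcome=S: state=CLOSED
  event#5 t=6ms outcome=S: state=CLOSED
  event#6 t=9ms outcome=F: state=CLOSED
  event#7 t=12ms outcome=S: state=CLOSED
  event#8 t=14ms outcome=S: state=CLOSED
  event#9 t=18ms outcome=F: state=CLOSED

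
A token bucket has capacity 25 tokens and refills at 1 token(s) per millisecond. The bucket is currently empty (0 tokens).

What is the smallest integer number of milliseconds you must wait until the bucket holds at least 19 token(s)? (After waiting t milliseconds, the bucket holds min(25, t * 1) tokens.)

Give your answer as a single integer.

Need t * 1 >= 19, so t >= 19/1.
Smallest integer t = ceil(19/1) = 19.

Answer: 19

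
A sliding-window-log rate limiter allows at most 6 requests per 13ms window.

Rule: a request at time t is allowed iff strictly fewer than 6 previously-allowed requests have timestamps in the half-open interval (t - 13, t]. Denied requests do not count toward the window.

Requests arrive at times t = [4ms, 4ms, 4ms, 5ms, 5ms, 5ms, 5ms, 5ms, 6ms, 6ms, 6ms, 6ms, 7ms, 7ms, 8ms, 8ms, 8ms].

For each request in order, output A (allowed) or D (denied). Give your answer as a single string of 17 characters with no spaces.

Answer: AAAAAADDDDDDDDDDD

Derivation:
Tracking allowed requests in the window:
  req#1 t=4ms: ALLOW
  req#2 t=4ms: ALLOW
  req#3 t=4ms: ALLOW
  req#4 t=5ms: ALLOW
  req#5 t=5ms: ALLOW
  req#6 t=5ms: ALLOW
  req#7 t=5ms: DENY
  req#8 t=5ms: DENY
  req#9 t=6ms: DENY
  req#10 t=6ms: DENY
  req#11 t=6ms: DENY
  req#12 t=6ms: DENY
  req#13 t=7ms: DENY
  req#14 t=7ms: DENY
  req#15 t=8ms: DENY
  req#16 t=8ms: DENY
  req#17 t=8ms: DENY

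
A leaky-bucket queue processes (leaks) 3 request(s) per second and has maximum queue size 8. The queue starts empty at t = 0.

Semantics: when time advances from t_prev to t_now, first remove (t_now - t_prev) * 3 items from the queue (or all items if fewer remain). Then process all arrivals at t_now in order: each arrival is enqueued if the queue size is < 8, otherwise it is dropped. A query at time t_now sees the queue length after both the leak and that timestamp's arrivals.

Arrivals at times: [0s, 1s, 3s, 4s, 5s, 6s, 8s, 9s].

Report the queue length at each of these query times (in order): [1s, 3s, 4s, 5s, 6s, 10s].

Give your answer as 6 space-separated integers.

Answer: 1 1 1 1 1 0

Derivation:
Queue lengths at query times:
  query t=1s: backlog = 1
  query t=3s: backlog = 1
  query t=4s: backlog = 1
  query t=5s: backlog = 1
  query t=6s: backlog = 1
  query t=10s: backlog = 0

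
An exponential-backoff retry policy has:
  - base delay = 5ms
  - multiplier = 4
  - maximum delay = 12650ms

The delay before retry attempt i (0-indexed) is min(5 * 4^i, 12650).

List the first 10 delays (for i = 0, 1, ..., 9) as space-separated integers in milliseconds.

Answer: 5 20 80 320 1280 5120 12650 12650 12650 12650

Derivation:
Computing each delay:
  i=0: min(5*4^0, 12650) = 5
  i=1: min(5*4^1, 12650) = 20
  i=2: min(5*4^2, 12650) = 80
  i=3: min(5*4^3, 12650) = 320
  i=4: min(5*4^4, 12650) = 1280
  i=5: min(5*4^5, 12650) = 5120
  i=6: min(5*4^6, 12650) = 12650
  i=7: min(5*4^7, 12650) = 12650
  i=8: min(5*4^8, 12650) = 12650
  i=9: min(5*4^9, 12650) = 12650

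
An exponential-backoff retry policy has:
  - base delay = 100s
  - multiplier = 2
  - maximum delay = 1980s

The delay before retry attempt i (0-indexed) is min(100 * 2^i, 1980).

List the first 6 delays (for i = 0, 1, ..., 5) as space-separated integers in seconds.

Computing each delay:
  i=0: min(100*2^0, 1980) = 100
  i=1: min(100*2^1, 1980) = 200
  i=2: min(100*2^2, 1980) = 400
  i=3: min(100*2^3, 1980) = 800
  i=4: min(100*2^4, 1980) = 1600
  i=5: min(100*2^5, 1980) = 1980

Answer: 100 200 400 800 1600 1980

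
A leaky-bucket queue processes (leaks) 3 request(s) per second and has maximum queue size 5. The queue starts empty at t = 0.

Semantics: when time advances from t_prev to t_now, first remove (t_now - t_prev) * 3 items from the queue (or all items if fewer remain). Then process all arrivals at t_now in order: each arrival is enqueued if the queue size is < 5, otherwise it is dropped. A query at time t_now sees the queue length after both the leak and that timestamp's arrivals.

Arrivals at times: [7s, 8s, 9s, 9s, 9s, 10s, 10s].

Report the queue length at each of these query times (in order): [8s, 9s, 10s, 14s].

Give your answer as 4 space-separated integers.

Queue lengths at query times:
  query t=8s: backlog = 1
  query t=9s: backlog = 3
  query t=10s: backlog = 2
  query t=14s: backlog = 0

Answer: 1 3 2 0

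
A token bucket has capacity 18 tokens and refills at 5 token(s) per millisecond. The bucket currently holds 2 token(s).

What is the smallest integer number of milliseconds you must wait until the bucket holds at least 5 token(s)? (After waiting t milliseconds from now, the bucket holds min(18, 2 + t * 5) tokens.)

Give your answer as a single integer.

Need 2 + t * 5 >= 5, so t >= 3/5.
Smallest integer t = ceil(3/5) = 1.

Answer: 1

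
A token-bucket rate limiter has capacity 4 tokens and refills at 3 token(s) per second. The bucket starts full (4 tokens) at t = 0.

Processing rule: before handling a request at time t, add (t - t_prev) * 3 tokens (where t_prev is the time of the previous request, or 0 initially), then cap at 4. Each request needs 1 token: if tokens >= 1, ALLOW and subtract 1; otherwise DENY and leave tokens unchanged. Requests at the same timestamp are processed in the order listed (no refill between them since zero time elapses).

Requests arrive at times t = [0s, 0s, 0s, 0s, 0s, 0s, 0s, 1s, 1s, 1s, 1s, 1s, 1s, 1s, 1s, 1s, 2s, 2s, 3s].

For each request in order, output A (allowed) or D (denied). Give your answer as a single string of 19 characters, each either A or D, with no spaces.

Simulating step by step:
  req#1 t=0s: ALLOW
  req#2 t=0s: ALLOW
  req#3 t=0s: ALLOW
  req#4 t=0s: ALLOW
  req#5 t=0s: DENY
  req#6 t=0s: DENY
  req#7 t=0s: DENY
  req#8 t=1s: ALLOW
  req#9 t=1s: ALLOW
  req#10 t=1s: ALLOW
  req#11 t=1s: DENY
  req#12 t=1s: DENY
  req#13 t=1s: DENY
  req#14 t=1s: DENY
  req#15 t=1s: DENY
  req#16 t=1s: DENY
  req#17 t=2s: ALLOW
  req#18 t=2s: ALLOW
  req#19 t=3s: ALLOW

Answer: AAAADDDAAADDDDDDAAA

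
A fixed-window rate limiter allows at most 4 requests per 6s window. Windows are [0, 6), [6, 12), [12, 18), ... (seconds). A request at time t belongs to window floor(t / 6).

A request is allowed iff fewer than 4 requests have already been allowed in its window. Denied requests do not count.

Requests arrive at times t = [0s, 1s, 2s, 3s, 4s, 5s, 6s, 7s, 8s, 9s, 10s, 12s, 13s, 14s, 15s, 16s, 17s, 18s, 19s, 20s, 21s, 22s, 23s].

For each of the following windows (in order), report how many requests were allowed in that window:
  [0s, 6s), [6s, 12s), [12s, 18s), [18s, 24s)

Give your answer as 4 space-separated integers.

Processing requests:
  req#1 t=0s (window 0): ALLOW
  req#2 t=1s (window 0): ALLOW
  req#3 t=2s (window 0): ALLOW
  req#4 t=3s (window 0): ALLOW
  req#5 t=4s (window 0): DENY
  req#6 t=5s (window 0): DENY
  req#7 t=6s (window 1): ALLOW
  req#8 t=7s (window 1): ALLOW
  req#9 t=8s (window 1): ALLOW
  req#10 t=9s (window 1): ALLOW
  req#11 t=10s (window 1): DENY
  req#12 t=12s (window 2): ALLOW
  req#13 t=13s (window 2): ALLOW
  req#14 t=14s (window 2): ALLOW
  req#15 t=15s (window 2): ALLOW
  req#16 t=16s (window 2): DENY
  req#17 t=17s (window 2): DENY
  req#18 t=18s (window 3): ALLOW
  req#19 t=19s (window 3): ALLOW
  req#20 t=20s (window 3): ALLOW
  req#21 t=21s (window 3): ALLOW
  req#22 t=22s (window 3): DENY
  req#23 t=23s (window 3): DENY

Allowed counts by window: 4 4 4 4

Answer: 4 4 4 4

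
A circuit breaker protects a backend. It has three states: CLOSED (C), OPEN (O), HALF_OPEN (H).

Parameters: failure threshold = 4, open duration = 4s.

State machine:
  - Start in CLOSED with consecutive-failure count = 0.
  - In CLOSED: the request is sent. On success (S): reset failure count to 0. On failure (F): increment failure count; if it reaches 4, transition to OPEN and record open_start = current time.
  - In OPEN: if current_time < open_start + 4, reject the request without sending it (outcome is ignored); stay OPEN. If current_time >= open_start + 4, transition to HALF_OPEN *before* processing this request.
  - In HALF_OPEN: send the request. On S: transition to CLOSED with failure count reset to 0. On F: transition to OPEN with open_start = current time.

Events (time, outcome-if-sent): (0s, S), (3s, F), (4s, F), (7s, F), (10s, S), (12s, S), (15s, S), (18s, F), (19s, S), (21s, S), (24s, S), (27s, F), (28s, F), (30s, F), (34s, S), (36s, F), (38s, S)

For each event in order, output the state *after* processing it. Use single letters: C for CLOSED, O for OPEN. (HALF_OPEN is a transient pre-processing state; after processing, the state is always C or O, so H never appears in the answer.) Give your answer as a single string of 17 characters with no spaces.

State after each event:
  event#1 t=0s outcome=S: state=CLOSED
  event#2 t=3s outcome=F: state=CLOSED
  event#3 t=4s outcome=F: state=CLOSED
  event#4 t=7s outcome=F: state=CLOSED
  event#5 t=10s outcome=S: state=CLOSED
  event#6 t=12s outcome=S: state=CLOSED
  event#7 t=15s outcome=S: state=CLOSED
  event#8 t=18s outcome=F: state=CLOSED
  event#9 t=19s outcome=S: state=CLOSED
  event#10 t=21s outcome=S: state=CLOSED
  event#11 t=24s outcome=S: state=CLOSED
  event#12 t=27s outcome=F: state=CLOSED
  event#13 t=28s outcome=F: state=CLOSED
  event#14 t=30s outcome=F: state=CLOSED
  event#15 t=34s outcome=S: state=CLOSED
  event#16 t=36s outcome=F: state=CLOSED
  event#17 t=38s outcome=S: state=CLOSED

Answer: CCCCCCCCCCCCCCCCC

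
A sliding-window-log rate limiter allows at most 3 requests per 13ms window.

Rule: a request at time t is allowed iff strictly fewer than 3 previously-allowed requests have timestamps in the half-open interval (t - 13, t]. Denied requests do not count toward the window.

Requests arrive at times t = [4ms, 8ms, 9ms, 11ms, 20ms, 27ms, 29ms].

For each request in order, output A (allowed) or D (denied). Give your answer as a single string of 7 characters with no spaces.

Tracking allowed requests in the window:
  req#1 t=4ms: ALLOW
  req#2 t=8ms: ALLOW
  req#3 t=9ms: ALLOW
  req#4 t=11ms: DENY
  req#5 t=20ms: ALLOW
  req#6 t=27ms: ALLOW
  req#7 t=29ms: ALLOW

Answer: AAADAAA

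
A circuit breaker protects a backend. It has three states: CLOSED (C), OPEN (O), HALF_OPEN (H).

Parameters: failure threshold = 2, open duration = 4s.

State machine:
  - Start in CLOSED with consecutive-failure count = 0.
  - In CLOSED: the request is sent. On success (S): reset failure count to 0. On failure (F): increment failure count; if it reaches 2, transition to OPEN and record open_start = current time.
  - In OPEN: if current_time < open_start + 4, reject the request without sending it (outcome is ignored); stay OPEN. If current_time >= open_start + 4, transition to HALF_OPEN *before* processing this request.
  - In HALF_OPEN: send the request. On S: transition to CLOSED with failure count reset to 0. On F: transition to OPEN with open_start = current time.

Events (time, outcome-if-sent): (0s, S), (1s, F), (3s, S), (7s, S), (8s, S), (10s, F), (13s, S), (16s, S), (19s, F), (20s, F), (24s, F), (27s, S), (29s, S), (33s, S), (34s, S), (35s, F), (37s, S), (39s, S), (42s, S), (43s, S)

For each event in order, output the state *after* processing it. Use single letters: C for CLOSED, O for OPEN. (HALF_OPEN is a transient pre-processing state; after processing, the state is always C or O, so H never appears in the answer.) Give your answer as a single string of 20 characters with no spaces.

Answer: CCCCCCCCCOOOCCCCCCCC

Derivation:
State after each event:
  event#1 t=0s outcome=S: state=CLOSED
  event#2 t=1s outcome=F: state=CLOSED
  event#3 t=3s outcome=S: state=CLOSED
  event#4 t=7s outcome=S: state=CLOSED
  event#5 t=8s outcome=S: state=CLOSED
  event#6 t=10s outcome=F: state=CLOSED
  event#7 t=13s outcome=S: state=CLOSED
  event#8 t=16s outcome=S: state=CLOSED
  event#9 t=19s outcome=F: state=CLOSED
  event#10 t=20s outcome=F: state=OPEN
  event#11 t=24s outcome=F: state=OPEN
  event#12 t=27s outcome=S: state=OPEN
  event#13 t=29s outcome=S: state=CLOSED
  event#14 t=33s outcome=S: state=CLOSED
  event#15 t=34s outcome=S: state=CLOSED
  event#16 t=35s outcome=F: state=CLOSED
  event#17 t=37s outcome=S: state=CLOSED
  event#18 t=39s outcome=S: state=CLOSED
  event#19 t=42s outcome=S: state=CLOSED
  event#20 t=43s outcome=S: state=CLOSED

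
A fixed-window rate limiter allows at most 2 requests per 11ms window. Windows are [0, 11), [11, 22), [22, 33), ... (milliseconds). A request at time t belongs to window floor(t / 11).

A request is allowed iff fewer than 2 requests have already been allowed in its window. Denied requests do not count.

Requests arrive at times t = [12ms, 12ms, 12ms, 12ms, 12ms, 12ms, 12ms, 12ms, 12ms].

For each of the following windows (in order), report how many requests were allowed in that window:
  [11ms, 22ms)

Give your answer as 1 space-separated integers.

Answer: 2

Derivation:
Processing requests:
  req#1 t=12ms (window 1): ALLOW
  req#2 t=12ms (window 1): ALLOW
  req#3 t=12ms (window 1): DENY
  req#4 t=12ms (window 1): DENY
  req#5 t=12ms (window 1): DENY
  req#6 t=12ms (window 1): DENY
  req#7 t=12ms (window 1): DENY
  req#8 t=12ms (window 1): DENY
  req#9 t=12ms (window 1): DENY

Allowed counts by window: 2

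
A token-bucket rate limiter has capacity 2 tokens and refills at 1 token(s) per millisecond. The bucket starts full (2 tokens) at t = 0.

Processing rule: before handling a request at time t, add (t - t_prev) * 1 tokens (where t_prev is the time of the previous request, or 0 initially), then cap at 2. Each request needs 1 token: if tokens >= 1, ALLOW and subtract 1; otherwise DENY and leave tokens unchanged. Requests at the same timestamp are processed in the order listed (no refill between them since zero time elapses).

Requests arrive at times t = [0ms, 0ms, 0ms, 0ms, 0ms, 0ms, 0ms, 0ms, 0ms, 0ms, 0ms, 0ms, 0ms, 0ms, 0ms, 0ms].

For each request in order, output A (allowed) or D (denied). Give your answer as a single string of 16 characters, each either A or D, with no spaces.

Answer: AADDDDDDDDDDDDDD

Derivation:
Simulating step by step:
  req#1 t=0ms: ALLOW
  req#2 t=0ms: ALLOW
  req#3 t=0ms: DENY
  req#4 t=0ms: DENY
  req#5 t=0ms: DENY
  req#6 t=0ms: DENY
  req#7 t=0ms: DENY
  req#8 t=0ms: DENY
  req#9 t=0ms: DENY
  req#10 t=0ms: DENY
  req#11 t=0ms: DENY
  req#12 t=0ms: DENY
  req#13 t=0ms: DENY
  req#14 t=0ms: DENY
  req#15 t=0ms: DENY
  req#16 t=0ms: DENY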